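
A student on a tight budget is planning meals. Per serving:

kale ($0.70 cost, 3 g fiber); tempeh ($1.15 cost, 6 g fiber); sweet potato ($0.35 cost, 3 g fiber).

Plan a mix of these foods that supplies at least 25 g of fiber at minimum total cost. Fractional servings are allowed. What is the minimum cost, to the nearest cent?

Cost per g of fiber: sweet potato $0.1167, tempeh $0.1917, kale $0.2333.
With no serving limits, use only sweet potato: 25 g / 3 g = 8.333 servings × $0.35 = $2.92.

$2.92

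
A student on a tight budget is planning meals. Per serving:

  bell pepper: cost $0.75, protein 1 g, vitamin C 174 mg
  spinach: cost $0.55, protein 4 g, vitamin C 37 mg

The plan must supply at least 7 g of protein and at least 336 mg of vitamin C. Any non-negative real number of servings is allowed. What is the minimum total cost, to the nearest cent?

Compare the cost at each extreme point of the feasible region.
bell pepper only: max(7/1, 336/174) = 7 servings → $5.25.
spinach only: max(7/4, 336/37) = 9.081 servings → $4.99.
bell pepper + spinach with both tight: 1.646 servings and 1.338 servings → $1.97.
So the least-cost plan costs $1.97.

$1.97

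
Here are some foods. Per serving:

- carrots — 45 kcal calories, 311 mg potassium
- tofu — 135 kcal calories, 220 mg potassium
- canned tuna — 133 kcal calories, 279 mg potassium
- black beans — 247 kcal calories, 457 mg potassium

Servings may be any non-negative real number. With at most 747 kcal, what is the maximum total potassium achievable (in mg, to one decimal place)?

Potassium per kcal: carrots 6.911, canned tuna 2.098, black beans 1.85, tofu 1.63.
With no serving limits, spend the whole calories allowance on carrots: 747 kcal / 45 kcal × 311 mg = 5162.6 mg.

5162.6 mg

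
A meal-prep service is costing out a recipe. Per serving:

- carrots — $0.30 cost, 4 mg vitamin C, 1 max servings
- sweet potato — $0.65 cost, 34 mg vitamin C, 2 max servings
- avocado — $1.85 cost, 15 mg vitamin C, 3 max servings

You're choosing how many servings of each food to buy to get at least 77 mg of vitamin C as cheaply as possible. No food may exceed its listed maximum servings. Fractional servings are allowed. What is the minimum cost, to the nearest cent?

Cost per mg of vitamin C: sweet potato $0.0191, carrots $0.0750, avocado $0.1233.
Take 2 servings of sweet potato: +68.0 mg vitamin C for $1.30 (total $1.30, still need 9.0 mg).
Take 1 serving of carrots: +4.0 mg vitamin C for $0.30 (total $1.60, still need 5.0 mg).
Take 0.3333 servings of avocado: +5.0 mg vitamin C for $0.62 (total $2.22, still need 0.0 mg).
Greedy by cheapest-per-mg is optimal for a single linear constraint, so the minimum cost is $2.22.

$2.22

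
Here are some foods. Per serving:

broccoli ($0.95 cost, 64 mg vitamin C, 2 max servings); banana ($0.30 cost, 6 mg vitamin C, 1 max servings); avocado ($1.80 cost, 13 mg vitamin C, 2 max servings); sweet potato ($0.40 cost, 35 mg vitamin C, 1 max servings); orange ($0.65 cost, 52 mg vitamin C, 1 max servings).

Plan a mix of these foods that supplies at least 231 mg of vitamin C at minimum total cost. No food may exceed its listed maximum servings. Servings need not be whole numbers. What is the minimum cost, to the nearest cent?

$4.63

Cost per mg of vitamin C: sweet potato $0.0114, orange $0.0125, broccoli $0.0148, banana $0.0500, avocado $0.1385.
Take 1 serving of sweet potato: +35.0 mg vitamin C for $0.40 (total $0.40, still need 196.0 mg).
Take 1 serving of orange: +52.0 mg vitamin C for $0.65 (total $1.05, still need 144.0 mg).
Take 2 servings of broccoli: +128.0 mg vitamin C for $1.90 (total $2.95, still need 16.0 mg).
Take 1 serving of banana: +6.0 mg vitamin C for $0.30 (total $3.25, still need 10.0 mg).
Take 0.7692 servings of avocado: +10.0 mg vitamin C for $1.38 (total $4.63, still need 0.0 mg).
Filling from the cheapest source first is optimal under one linear minimum: $4.63.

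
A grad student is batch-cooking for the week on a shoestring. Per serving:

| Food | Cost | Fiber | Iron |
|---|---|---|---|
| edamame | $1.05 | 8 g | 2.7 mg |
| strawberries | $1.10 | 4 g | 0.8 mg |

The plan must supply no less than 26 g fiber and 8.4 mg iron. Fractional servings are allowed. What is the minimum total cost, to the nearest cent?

This is a tiny linear program; its minimum lies at a vertex of the feasible set. List the vertices and price them.
edamame only: max(26/8, 8.4/2.7) = 3.25 servings → $3.41.
strawberries only: max(26/4, 8.4/0.8) = 10.5 servings → $11.55.
edamame + strawberries with both tight: 2.909 servings and 0.6818 servings → $3.80.
So the least-cost plan costs $3.41.

$3.41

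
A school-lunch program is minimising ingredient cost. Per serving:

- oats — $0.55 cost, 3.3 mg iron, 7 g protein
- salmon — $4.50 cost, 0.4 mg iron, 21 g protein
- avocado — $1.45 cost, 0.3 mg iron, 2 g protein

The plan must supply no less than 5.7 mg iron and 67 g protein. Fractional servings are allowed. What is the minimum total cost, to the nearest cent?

The cheapest plan sits at a corner of the feasible region — with two constraints it uses at most two foods.
oats only: max(5.7/3.3, 67/7) = 9.571 servings → $5.26.
salmon only: max(5.7/0.4, 67/21) = 14.25 servings → $64.12.
avocado only: max(5.7/0.3, 67/2) = 33.5 servings → $48.58.
oats + salmon with both tight: 1.397 servings and 2.725 servings → $13.03.
oats + avocado: the both-tight solution has a negative serving — not a feasible corner.
salmon + avocado with both tight: 1.582 servings and 16.89 servings → $31.61.
Cheapest feasible corner: $5.26.

$5.26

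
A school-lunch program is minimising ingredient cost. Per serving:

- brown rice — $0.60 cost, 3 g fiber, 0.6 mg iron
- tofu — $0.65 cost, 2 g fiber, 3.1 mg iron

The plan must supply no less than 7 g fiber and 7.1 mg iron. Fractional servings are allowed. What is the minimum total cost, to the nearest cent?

$1.93

For a min-cost LP with two ≥-constraints, a basic feasible solution has at most two positive variables.
brown rice only: max(7/3, 7.1/0.6) = 11.83 servings → $7.10.
tofu only: max(7/2, 7.1/3.1) = 3.5 servings → $2.27.
brown rice + tofu with both tight: 0.9259 servings and 2.111 servings → $1.93.
The minimum over all feasible corners is $1.93.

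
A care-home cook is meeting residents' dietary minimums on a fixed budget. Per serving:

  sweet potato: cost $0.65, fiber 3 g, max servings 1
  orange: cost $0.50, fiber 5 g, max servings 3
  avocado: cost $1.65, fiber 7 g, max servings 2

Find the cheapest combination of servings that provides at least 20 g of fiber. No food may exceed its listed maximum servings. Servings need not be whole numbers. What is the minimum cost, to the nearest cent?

Cost per g of fiber: orange $0.1000, sweet potato $0.2167, avocado $0.2357.
Take 3 servings of orange: +15.0 g fiber for $1.50 (total $1.50, still need 5.0 g).
Take 1 serving of sweet potato: +3.0 g fiber for $0.65 (total $2.15, still need 2.0 g).
Take 0.2857 servings of avocado: +2.0 g fiber for $0.47 (total $2.62, still need 0.0 g).
Greedy by cheapest-per-g is optimal for a single linear constraint, so the minimum cost is $2.62.

$2.62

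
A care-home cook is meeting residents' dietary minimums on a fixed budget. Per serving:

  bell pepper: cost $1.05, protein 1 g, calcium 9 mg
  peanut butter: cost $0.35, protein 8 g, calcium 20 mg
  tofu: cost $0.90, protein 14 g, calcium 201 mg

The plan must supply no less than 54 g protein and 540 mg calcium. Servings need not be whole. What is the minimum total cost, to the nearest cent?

$3.06

Compare the cost at each extreme point of the feasible region.
bell pepper only: max(54/1, 540/9) = 60 servings → $63.00.
peanut butter only: max(54/8, 540/20) = 27 servings → $9.45.
tofu only: max(54/14, 540/201) = 3.857 servings → $3.47.
bell pepper + peanut butter with both targets exact would need a negative amount; discard.
bell pepper + tofu with both tight: 43.92 servings and 0.72 servings → $46.76.
peanut butter + tofu with both tight: 2.48 servings and 2.44 servings → $3.06.
Cheapest feasible corner: $3.06.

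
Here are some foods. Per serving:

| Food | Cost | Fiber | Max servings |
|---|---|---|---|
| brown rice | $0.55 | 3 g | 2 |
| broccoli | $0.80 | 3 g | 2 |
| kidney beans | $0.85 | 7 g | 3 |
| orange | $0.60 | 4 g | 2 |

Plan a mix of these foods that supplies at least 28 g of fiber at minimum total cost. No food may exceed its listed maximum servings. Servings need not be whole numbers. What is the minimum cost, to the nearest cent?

Cost per g of fiber: kidney beans $0.1214, orange $0.1500, brown rice $0.1833, broccoli $0.2667.
Take 3 servings of kidney beans: +21.0 g fiber for $2.55 (total $2.55, still need 7.0 g).
Take 1.75 servings of orange: +7.0 g fiber for $1.05 (total $3.60, still need 0.0 g).
Filling from the cheapest source first is optimal under one linear minimum: $3.60.

$3.60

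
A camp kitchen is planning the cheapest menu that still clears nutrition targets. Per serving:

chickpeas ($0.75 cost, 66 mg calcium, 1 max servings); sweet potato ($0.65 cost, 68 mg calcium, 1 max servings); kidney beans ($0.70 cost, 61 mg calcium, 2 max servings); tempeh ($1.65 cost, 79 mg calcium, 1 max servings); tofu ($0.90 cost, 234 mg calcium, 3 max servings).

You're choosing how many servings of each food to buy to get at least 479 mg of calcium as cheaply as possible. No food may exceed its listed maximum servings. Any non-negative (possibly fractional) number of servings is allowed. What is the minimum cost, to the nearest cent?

Cost per mg of calcium: tofu $0.0038, sweet potato $0.0096, chickpeas $0.0114, kidney beans $0.0115, tempeh $0.0209.
Take 2.047 servings of tofu: +479.0 mg calcium for $1.84 (total $1.84, still need 0.0 mg).
Filling from the cheapest source first is optimal under one linear minimum: $1.84.

$1.84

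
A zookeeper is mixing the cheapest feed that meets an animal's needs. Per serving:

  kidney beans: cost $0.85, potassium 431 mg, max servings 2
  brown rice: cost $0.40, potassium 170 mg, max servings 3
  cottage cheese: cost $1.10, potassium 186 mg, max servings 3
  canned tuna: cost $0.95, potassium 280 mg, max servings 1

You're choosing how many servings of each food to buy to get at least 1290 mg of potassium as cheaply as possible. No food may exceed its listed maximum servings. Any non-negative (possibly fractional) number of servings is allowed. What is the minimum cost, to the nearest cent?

Cost per mg of potassium: kidney beans $0.0020, brown rice $0.0024, canned tuna $0.0034, cottage cheese $0.0059.
Take 2 servings of kidney beans: +862.0 mg potassium for $1.70 (total $1.70, still need 428.0 mg).
Take 2.518 servings of brown rice: +428.0 mg potassium for $1.01 (total $2.71, still need 0.0 mg).
Greedy by cheapest-per-mg is optimal for a single linear constraint, so the minimum cost is $2.71.

$2.71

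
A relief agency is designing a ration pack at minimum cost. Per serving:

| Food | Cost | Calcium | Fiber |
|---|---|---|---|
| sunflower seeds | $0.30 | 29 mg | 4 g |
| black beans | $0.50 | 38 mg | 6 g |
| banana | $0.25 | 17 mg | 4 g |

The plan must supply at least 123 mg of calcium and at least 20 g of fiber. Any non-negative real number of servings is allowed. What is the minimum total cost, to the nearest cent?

Compare the cost at each extreme point of the feasible region.
sunflower seeds only: max(123/29, 20/4) = 5 servings → $1.50.
black beans only: max(123/38, 20/6) = 3.333 servings → $1.67.
banana only: max(123/17, 20/4) = 7.235 servings → $1.81.
sunflower seeds + black beans: the both-tight solution has a negative serving — not a feasible corner.
sunflower seeds + banana with both tight: 3.167 servings and 1.833 servings → $1.41.
black beans + banana with both tight: 3.04 servings and 0.44 servings → $1.63.
The minimum over all feasible corners is $1.41.

$1.41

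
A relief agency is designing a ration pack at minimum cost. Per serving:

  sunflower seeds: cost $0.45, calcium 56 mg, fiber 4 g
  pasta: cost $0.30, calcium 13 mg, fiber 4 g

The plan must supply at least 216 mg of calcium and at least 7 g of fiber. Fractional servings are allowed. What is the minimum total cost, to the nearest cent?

With two linear requirements the optimum uses one or two foods; enumerate the corners.
sunflower seeds only: max(216/56, 7/4) = 3.857 servings → $1.74.
pasta only: max(216/13, 7/4) = 16.62 servings → $4.98.
sunflower seeds + pasta: the both-tight solution has a negative serving — not a feasible corner.
Cheapest feasible corner: $1.74.

$1.74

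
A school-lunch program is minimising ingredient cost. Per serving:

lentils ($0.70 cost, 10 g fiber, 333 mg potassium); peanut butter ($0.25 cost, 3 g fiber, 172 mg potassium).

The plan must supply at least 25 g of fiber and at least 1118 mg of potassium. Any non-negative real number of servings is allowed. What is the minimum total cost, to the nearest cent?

An LP optimum is at a vertex; with two nutrient constraints at most two foods are used. Check each candidate.
lentils only: max(25/10, 1118/333) = 3.357 servings → $2.35.
peanut butter only: max(25/3, 1118/172) = 8.333 servings → $2.08.
lentils + peanut butter with both tight: 1.312 servings and 3.96 servings → $1.91.
So the least-cost plan costs $1.91.

$1.91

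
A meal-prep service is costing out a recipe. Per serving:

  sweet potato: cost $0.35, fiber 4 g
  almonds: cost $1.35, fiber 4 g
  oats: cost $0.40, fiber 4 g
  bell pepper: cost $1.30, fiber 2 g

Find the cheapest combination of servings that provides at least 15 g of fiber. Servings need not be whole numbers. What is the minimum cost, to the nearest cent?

Cost per g of fiber: sweet potato $0.0875, oats $0.1000, almonds $0.3375, bell pepper $0.6500.
With no serving limits, use only sweet potato: 15 g / 4 g = 3.75 servings × $0.35 = $1.31.

$1.31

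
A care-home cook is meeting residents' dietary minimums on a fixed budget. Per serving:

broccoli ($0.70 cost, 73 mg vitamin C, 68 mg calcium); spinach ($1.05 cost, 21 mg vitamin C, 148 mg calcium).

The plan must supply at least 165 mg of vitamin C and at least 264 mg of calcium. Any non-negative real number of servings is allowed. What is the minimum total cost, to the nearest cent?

Minimising a linear cost over {vitamin C ≥ 165, calcium ≥ 264, servings ≥ 0} — the optimum is at a vertex, using one or two foods.
broccoli only: max(165/73, 264/68) = 3.882 servings → $2.72.
spinach only: max(165/21, 264/148) = 7.857 servings → $8.25.
broccoli + spinach with both tight: 2.013 servings and 0.8588 servings → $2.31.
The minimum over all feasible corners is $2.31.

$2.31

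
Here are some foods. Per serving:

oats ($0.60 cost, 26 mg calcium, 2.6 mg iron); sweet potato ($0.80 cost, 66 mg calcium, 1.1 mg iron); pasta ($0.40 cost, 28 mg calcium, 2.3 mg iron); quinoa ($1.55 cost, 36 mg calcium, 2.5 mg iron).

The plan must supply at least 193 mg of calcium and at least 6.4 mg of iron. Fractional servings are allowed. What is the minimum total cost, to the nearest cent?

$2.44

With two linear requirements the optimum uses one or two foods; enumerate the corners.
oats only: max(193/26, 6.4/2.6) = 7.423 servings → $4.45.
sweet potato only: max(193/66, 6.4/1.1) = 5.818 servings → $4.65.
pasta only: max(193/28, 6.4/2.3) = 6.893 servings → $2.76.
quinoa only: max(193/36, 6.4/2.5) = 5.361 servings → $8.31.
oats + sweet potato with both tight: 1.469 servings and 2.345 servings → $2.76.
oats + pasta: intersection lies outside the first quadrant.
oats + quinoa: intersection lies outside the first quadrant.
sweet potato + pasta with both tight: 2.188 servings and 1.736 servings → $2.44.
sweet potato + quinoa with both tight: 2.01 servings and 1.675 servings → $4.21.
pasta + quinoa: the both-tight solution has a negative serving — not a feasible corner.
The minimum over all feasible corners is $2.44.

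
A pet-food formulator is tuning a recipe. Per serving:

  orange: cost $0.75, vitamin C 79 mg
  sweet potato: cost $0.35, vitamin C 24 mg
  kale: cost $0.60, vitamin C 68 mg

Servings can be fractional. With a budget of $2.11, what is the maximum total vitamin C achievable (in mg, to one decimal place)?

239.1 mg

Vitamin C per dollar: kale 113.3, orange 105.3, sweet potato 68.57.
With no serving limits, spend the whole cost allowance on kale: $2.11 / $0.60 × 68 mg = 239.1 mg.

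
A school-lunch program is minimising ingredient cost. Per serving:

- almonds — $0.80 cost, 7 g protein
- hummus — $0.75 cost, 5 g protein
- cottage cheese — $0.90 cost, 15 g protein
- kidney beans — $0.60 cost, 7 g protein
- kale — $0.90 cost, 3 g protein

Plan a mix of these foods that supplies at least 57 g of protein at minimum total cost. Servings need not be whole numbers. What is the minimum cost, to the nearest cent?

$3.42

Cost per g of protein: cottage cheese $0.0600, kidney beans $0.0857, almonds $0.1143, hummus $0.1500, kale $0.3000.
With no serving limits, use only cottage cheese: 57 g / 15 g = 3.8 servings × $0.90 = $3.42.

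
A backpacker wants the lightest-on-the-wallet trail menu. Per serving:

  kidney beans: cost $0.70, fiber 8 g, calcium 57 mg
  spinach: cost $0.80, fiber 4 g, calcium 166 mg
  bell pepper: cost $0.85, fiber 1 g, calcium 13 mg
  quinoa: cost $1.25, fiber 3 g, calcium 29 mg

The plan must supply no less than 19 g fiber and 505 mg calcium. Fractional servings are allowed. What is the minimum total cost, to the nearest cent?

kidney beans only: max(19/8, 505/57) = 8.86 servings → $6.20.
spinach only: max(19/4, 505/166) = 4.75 servings → $3.80.
bell pepper only: max(19/1, 505/13) = 38.85 servings → $33.02.
quinoa only: max(19/3, 505/29) = 17.41 servings → $21.77.
kidney beans + spinach with both tight: 1.031 servings and 2.688 servings → $2.87.
kidney beans + bell pepper with both targets exact would need a negative amount; discard.
kidney beans + quinoa with both targets exact would need a negative amount; discard.
spinach + bell pepper with both tight: 2.263 servings and 9.947 servings → $10.27.
spinach + quinoa with both tight: 2.524 servings and 2.969 servings → $5.73.
bell pepper + quinoa with both targets exact would need a negative amount; discard.
So the least-cost plan costs $2.87.

$2.87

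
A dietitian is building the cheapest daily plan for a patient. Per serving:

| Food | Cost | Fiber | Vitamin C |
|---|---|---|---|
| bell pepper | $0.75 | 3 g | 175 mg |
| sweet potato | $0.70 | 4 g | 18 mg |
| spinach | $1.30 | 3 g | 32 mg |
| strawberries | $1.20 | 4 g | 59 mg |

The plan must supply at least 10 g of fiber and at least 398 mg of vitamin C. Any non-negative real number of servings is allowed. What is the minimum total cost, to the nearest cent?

$2.24

An LP optimum is at a vertex; with two nutrient constraints at most two foods are used. Check each candidate.
bell pepper only: max(10/3, 398/175) = 3.333 servings → $2.50.
sweet potato only: max(10/4, 398/18) = 22.11 servings → $15.48.
spinach only: max(10/3, 398/32) = 12.44 servings → $16.17.
strawberries only: max(10/4, 398/59) = 6.746 servings → $8.09.
bell pepper + sweet potato with both tight: 2.186 servings and 0.8607 servings → $2.24.
bell pepper + spinach with both tight: 2.037 servings and 1.296 servings → $3.21.
bell pepper + strawberries with both tight: 1.916 servings and 1.063 servings → $2.71.
sweet potato + spinach: intersection lies outside the first quadrant.
sweet potato + strawberries: intersection lies outside the first quadrant.
spinach + strawberries: the both-tight solution has a negative serving — not a feasible corner.
Cheapest feasible corner: $2.24.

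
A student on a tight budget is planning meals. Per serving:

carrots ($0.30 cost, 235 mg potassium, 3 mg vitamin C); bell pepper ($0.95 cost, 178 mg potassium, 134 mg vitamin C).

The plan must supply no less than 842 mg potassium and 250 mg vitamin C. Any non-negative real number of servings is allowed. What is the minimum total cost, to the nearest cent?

carrots only: max(842/235, 250/3) = 83.33 servings → $25.00.
bell pepper only: max(842/178, 250/134) = 4.73 servings → $4.49.
carrots + bell pepper with both tight: 2.207 servings and 1.816 servings → $2.39.
So the least-cost plan costs $2.39.

$2.39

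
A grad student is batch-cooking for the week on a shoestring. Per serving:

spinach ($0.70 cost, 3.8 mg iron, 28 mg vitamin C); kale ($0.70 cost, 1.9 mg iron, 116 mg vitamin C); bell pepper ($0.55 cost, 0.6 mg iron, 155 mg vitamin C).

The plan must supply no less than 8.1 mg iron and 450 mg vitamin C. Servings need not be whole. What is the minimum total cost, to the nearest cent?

A basic optimal solution has at most two foods positive. Try each food alone and each pair with both targets met exactly.
spinach only: max(8.1/3.8, 450/28) = 16.07 servings → $11.25.
kale only: max(8.1/1.9, 450/116) = 4.263 servings → $2.98.
bell pepper only: max(8.1/0.6, 450/155) = 13.5 servings → $7.42.
spinach + kale with both tight: 0.2183 servings and 3.827 servings → $2.83.
spinach + bell pepper with both tight: 1.722 servings and 2.592 servings → $2.63.
kale + bell pepper: the both-tight solution has a negative serving — not a feasible corner.
Cheapest feasible corner: $2.63.

$2.63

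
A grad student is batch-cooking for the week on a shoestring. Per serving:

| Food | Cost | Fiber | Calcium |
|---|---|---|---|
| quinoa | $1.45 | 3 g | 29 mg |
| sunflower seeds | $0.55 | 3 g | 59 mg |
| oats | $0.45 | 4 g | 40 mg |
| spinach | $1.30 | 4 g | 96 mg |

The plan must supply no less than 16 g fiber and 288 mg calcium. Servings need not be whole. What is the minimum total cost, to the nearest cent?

quinoa only: max(16/3, 288/29) = 9.931 servings → $14.40.
sunflower seeds only: max(16/3, 288/59) = 5.333 servings → $2.93.
oats only: max(16/4, 288/40) = 7.2 servings → $3.24.
spinach only: max(16/4, 288/96) = 4 servings → $5.20.
quinoa + sunflower seeds with both tight: 0.8889 servings and 4.444 servings → $3.73.
quinoa + oats: the both-tight solution has a negative serving — not a feasible corner.
quinoa + spinach with both tight: 2.233 servings and 2.326 servings → $6.26.
sunflower seeds + oats with both tight: 4.414 servings and 0.6897 servings → $2.74.
sunflower seeds + spinach: the both-tight solution has a negative serving — not a feasible corner.
oats + spinach with both tight: 1.714 servings and 2.286 servings → $3.74.
The minimum over all feasible corners is $2.74.

$2.74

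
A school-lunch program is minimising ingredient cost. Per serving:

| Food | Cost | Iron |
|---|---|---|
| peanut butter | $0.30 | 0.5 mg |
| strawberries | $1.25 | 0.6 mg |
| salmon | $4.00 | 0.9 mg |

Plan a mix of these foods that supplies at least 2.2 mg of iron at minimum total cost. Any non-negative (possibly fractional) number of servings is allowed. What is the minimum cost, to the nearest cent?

$1.32

Cost per mg of iron: peanut butter $0.6000, strawberries $2.0833, salmon $4.4444.
With no serving limits, use only peanut butter: 2.2 mg / 0.5 mg = 4.4 servings × $0.30 = $1.32.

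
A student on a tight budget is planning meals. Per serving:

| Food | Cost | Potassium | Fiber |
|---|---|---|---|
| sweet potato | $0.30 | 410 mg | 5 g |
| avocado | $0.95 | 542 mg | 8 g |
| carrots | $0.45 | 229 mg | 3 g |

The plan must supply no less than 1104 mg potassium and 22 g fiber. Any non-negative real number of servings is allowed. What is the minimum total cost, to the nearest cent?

For a min-cost LP with two ≥-constraints, a basic feasible solution has at most two positive variables.
sweet potato only: max(1104/410, 22/5) = 4.4 servings → $1.32.
avocado only: max(1104/542, 22/8) = 2.75 servings → $2.61.
carrots only: max(1104/229, 22/3) = 7.333 servings → $3.30.
sweet potato + avocado with both targets exact would need a negative amount; discard.
sweet potato + carrots: the both-tight solution has a negative serving — not a feasible corner.
avocado + carrots with both targets exact would need a negative amount; discard.
So the least-cost plan costs $1.32.

$1.32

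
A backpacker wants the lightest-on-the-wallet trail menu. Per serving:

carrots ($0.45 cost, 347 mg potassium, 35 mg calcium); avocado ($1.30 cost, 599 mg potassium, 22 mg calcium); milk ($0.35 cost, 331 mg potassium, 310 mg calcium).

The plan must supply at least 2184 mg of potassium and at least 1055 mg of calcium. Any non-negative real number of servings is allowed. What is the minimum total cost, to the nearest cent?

For a min-cost LP with two ≥-constraints, a basic feasible solution has at most two positive variables.
carrots only: max(2184/347, 1055/35) = 30.14 servings → $13.56.
avocado only: max(2184/599, 1055/22) = 47.95 servings → $62.34.
milk only: max(2184/331, 1055/310) = 6.598 servings → $2.31.
carrots + avocado: intersection lies outside the first quadrant.
carrots + milk with both tight: 3.415 servings and 3.018 servings → $2.59.
avocado + milk with both tight: 1.838 servings and 3.273 servings → $3.53.
The minimum over all feasible corners is $2.31.

$2.31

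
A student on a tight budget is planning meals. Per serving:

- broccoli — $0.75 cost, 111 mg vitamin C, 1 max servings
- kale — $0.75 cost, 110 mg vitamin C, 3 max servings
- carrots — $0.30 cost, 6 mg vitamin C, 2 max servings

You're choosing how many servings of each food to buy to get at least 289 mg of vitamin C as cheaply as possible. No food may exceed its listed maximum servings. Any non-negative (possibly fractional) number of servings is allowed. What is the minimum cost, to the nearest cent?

$1.96

Cost per mg of vitamin C: broccoli $0.0068, kale $0.0068, carrots $0.0500.
Take 1 serving of broccoli: +111.0 mg vitamin C for $0.75 (total $0.75, still need 178.0 mg).
Take 1.618 servings of kale: +178.0 mg vitamin C for $1.21 (total $1.96, still need 0.0 mg).
Filling from the cheapest source first is optimal under one linear minimum: $1.96.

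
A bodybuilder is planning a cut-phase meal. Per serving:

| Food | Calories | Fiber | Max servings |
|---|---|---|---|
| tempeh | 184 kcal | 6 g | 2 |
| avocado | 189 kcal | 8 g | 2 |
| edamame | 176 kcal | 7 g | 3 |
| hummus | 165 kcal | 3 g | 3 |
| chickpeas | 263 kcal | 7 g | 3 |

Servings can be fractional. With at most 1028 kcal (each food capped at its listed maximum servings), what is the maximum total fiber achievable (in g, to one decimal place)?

41.0 g

Fiber per kcal: avocado 0.04233, edamame 0.03977, tempeh 0.03261, chickpeas 0.02662, hummus 0.01818.
Take 2 servings of avocado: uses 378 kcal, +16.0 g fiber (running total 16.0 g).
Take 3 servings of edamame: uses 528 kcal, +21.0 g fiber (running total 37.0 g).
Take 0.663 servings of tempeh: uses 122 kcal, +4.0 g fiber (running total 41.0 g).
Filling greedily by fiber-per-kcal is optimal for one linear limit, giving 41.0 g.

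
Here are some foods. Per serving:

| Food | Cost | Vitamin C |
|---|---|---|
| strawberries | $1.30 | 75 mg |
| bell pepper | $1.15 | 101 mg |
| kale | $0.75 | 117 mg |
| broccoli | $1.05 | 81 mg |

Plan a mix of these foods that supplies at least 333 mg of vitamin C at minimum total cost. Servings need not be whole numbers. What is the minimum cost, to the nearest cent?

$2.13

Cost per mg of vitamin C: kale $0.0064, bell pepper $0.0114, broccoli $0.0130, strawberries $0.0173.
With no serving limits, use only kale: 333 mg / 117 mg = 2.846 servings × $0.75 = $2.13.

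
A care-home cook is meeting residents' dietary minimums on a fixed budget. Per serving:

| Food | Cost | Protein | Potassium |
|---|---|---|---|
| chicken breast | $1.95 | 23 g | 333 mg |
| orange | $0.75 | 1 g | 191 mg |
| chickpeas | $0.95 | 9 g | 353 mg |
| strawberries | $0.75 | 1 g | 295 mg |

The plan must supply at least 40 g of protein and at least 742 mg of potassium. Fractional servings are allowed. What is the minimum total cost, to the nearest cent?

Two binding constraints pin down two serving amounts, so the optimal mix uses at most two foods. The candidates are each food alone (scaled to the tighter of protein/potassium) and each pair with both constraints tight.
chicken breast only: max(40/23, 742/333) = 2.228 servings → $4.35.
orange only: max(40/1, 742/191) = 40 servings → $30.00.
chickpeas only: max(40/9, 742/353) = 4.444 servings → $4.22.
strawberries only: max(40/1, 742/295) = 40 servings → $30.00.
chicken breast + orange with both tight: 1.699 servings and 0.9227 servings → $4.01.
chicken breast + chickpeas with both tight: 1.453 servings and 0.7314 servings → $3.53.
chicken breast + strawberries with both tight: 1.714 servings and 0.5806 servings → $3.78.
orange + chickpeas with both targets exact would need a negative amount; discard.
orange + strawberries: the both-tight solution has a negative serving — not a feasible corner.
chickpeas + strawberries: the both-tight solution has a negative serving — not a feasible corner.
So the least-cost plan costs $3.53.

$3.53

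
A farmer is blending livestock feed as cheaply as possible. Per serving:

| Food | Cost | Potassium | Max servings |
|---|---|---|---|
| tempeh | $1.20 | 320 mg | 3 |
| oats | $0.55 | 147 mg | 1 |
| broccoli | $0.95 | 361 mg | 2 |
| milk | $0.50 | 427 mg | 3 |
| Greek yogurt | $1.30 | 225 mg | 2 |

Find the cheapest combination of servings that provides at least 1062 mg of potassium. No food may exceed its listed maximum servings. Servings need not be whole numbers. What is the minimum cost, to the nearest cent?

Cost per mg of potassium: milk $0.0012, broccoli $0.0026, oats $0.0037, tempeh $0.0037, Greek yogurt $0.0058.
Take 2.487 servings of milk: +1062.0 mg potassium for $1.24 (total $1.24, still need 0.0 mg).
Greedy by cheapest-per-mg is optimal for a single linear constraint, so the minimum cost is $1.24.

$1.24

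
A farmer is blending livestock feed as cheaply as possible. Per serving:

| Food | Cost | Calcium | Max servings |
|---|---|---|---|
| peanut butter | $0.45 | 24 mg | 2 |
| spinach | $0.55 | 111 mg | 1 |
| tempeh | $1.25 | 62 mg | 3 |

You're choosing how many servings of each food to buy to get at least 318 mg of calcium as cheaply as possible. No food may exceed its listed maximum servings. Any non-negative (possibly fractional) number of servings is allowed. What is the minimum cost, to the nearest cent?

Cost per mg of calcium: spinach $0.0050, peanut butter $0.0187, tempeh $0.0202.
Take 1 serving of spinach: +111.0 mg calcium for $0.55 (total $0.55, still need 207.0 mg).
Take 2 servings of peanut butter: +48.0 mg calcium for $0.90 (total $1.45, still need 159.0 mg).
Take 2.565 servings of tempeh: +159.0 mg calcium for $3.21 (total $4.66, still need 0.0 mg).
Greedy by cheapest-per-mg is optimal for a single linear constraint, so the minimum cost is $4.66.

$4.66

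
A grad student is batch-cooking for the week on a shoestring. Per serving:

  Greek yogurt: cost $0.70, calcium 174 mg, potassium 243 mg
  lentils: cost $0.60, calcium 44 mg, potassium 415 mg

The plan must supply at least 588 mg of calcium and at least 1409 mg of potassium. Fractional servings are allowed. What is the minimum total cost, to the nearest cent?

A basic optimal solution has at most two foods positive. Try each food alone and each pair with both targets met exactly.
Greek yogurt only: max(588/174, 1409/243) = 5.798 servings → $4.06.
lentils only: max(588/44, 1409/415) = 13.36 servings → $8.02.
Greek yogurt + lentils with both tight: 2.959 servings and 1.663 servings → $3.07.
Cheapest feasible corner: $3.07.

$3.07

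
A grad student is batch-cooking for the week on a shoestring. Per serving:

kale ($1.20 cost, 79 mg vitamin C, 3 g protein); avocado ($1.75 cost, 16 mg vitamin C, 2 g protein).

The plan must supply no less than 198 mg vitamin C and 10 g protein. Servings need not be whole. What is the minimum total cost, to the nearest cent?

$4.00

At the optimum either one food covers both requirements or two foods hit both targets exactly; no other combination can be cheaper.
kale only: max(198/79, 10/3) = 3.333 servings → $4.00.
avocado only: max(198/16, 10/2) = 12.38 servings → $21.66.
kale + avocado with both tight: 2.145 servings and 1.782 servings → $5.69.
Cheapest feasible corner: $4.00.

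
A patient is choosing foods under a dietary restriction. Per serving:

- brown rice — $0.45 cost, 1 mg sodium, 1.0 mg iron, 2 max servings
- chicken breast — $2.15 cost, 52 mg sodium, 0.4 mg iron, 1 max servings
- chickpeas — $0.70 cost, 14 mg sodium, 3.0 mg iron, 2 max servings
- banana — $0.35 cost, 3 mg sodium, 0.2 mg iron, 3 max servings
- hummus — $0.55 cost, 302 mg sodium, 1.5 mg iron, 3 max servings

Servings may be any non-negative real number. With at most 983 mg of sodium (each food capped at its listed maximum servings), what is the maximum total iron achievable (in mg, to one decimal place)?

Iron per mg sodium: brown rice 1, chickpeas 0.2143, banana 0.06667, chicken breast 0.007692, hummus 0.004967.
Take 2 servings of brown rice: uses 2 mg sodium, +2.0 mg iron (running total 2.0 mg).
Take 2 servings of chickpeas: uses 28 mg sodium, +6.0 mg iron (running total 8.0 mg).
Take 3 servings of banana: uses 9 mg sodium, +0.6 mg iron (running total 8.6 mg).
Take 1 serving of chicken breast: uses 52 mg sodium, +0.4 mg iron (running total 9.0 mg).
Take 2.954 servings of hummus: uses 892 mg sodium, +4.4 mg iron (running total 13.4 mg).
Greedy by best ratio exhausts the sodium allowance optimally: 13.4 mg.

13.4 mg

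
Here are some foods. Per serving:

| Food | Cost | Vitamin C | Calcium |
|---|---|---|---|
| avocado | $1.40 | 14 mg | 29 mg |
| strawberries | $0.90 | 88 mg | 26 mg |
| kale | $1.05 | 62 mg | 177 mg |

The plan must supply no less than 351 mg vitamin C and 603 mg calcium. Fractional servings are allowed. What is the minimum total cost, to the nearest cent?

$4.90

Two binding constraints pin down two serving amounts, so the optimal mix uses at most two foods. The candidates are each food alone (scaled to the tighter of vitamin C/calcium) and each pair with both constraints tight.
avocado only: max(351/14, 603/29) = 25.07 servings → $35.10.
strawberries only: max(351/88, 603/26) = 23.19 servings → $20.87.
kale only: max(351/62, 603/177) = 5.661 servings → $5.94.
avocado + strawberries with both tight: 20.08 servings and 0.7939 servings → $28.83.
avocado + kale with both targets exact would need a negative amount; discard.
strawberries + kale with both tight: 1.772 servings and 3.147 servings → $4.90.
Cheapest feasible corner: $4.90.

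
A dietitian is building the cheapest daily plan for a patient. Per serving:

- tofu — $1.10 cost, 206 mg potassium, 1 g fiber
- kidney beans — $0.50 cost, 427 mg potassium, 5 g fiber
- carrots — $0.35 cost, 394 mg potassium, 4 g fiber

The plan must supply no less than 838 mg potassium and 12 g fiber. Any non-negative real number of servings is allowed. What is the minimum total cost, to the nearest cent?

$1.05

tofu only: max(838/206, 12/1) = 12 servings → $13.20.
kidney beans only: max(838/427, 12/5) = 2.4 servings → $1.20.
carrots only: max(838/394, 12/4) = 3 servings → $1.05.
tofu + kidney beans: intersection lies outside the first quadrant.
tofu + carrots: intersection lies outside the first quadrant.
kidney beans + carrots: intersection lies outside the first quadrant.
The minimum over all feasible corners is $1.05.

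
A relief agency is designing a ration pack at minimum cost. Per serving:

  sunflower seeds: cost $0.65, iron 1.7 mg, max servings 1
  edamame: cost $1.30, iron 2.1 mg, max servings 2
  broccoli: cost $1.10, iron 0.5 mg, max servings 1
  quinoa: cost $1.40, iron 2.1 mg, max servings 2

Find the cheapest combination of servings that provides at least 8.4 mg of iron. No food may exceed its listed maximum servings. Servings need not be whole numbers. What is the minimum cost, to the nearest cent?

$4.92

Cost per mg of iron: sunflower seeds $0.3824, edamame $0.6190, quinoa $0.6667, broccoli $2.2000.
Take 1 serving of sunflower seeds: +1.7 mg iron for $0.65 (total $0.65, still need 6.7 mg).
Take 2 servings of edamame: +4.2 mg iron for $2.60 (total $3.25, still need 2.5 mg).
Take 1.19 servings of quinoa: +2.5 mg iron for $1.67 (total $4.92, still need 0.0 mg).
Greedy by cheapest-per-mg is optimal for a single linear constraint, so the minimum cost is $4.92.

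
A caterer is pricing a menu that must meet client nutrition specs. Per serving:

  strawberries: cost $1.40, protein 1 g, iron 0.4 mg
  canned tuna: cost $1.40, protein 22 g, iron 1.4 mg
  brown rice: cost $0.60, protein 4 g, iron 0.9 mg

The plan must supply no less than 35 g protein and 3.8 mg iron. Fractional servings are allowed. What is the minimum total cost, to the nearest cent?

For a min-cost LP with two ≥-constraints, a basic feasible solution has at most two positive variables.
strawberries only: max(35/1, 3.8/0.4) = 35 servings → $49.00.
canned tuna only: max(35/22, 3.8/1.4) = 2.714 servings → $3.80.
brown rice only: max(35/4, 3.8/0.9) = 8.75 servings → $5.25.
strawberries + canned tuna with both tight: 4.676 servings and 1.378 servings → $8.48.
strawberries + brown rice: the both-tight solution has a negative serving — not a feasible corner.
canned tuna + brown rice with both tight: 1.148 servings and 2.437 servings → $3.07.
Cheapest feasible corner: $3.07.

$3.07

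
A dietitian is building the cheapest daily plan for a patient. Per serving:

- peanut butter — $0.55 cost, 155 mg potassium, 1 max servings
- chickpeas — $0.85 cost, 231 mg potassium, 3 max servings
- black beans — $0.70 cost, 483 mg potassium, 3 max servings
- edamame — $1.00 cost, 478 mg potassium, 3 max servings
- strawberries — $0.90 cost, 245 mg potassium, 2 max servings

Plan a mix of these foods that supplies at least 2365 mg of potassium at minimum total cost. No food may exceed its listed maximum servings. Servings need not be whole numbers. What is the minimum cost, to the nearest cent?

Cost per mg of potassium: black beans $0.0014, edamame $0.0021, peanut butter $0.0035, strawberries $0.0037, chickpeas $0.0037.
Take 3 servings of black beans: +1449.0 mg potassium for $2.10 (total $2.10, still need 916.0 mg).
Take 1.916 servings of edamame: +916.0 mg potassium for $1.92 (total $4.02, still need 0.0 mg).
Greedy by cheapest-per-mg is optimal for a single linear constraint, so the minimum cost is $4.02.

$4.02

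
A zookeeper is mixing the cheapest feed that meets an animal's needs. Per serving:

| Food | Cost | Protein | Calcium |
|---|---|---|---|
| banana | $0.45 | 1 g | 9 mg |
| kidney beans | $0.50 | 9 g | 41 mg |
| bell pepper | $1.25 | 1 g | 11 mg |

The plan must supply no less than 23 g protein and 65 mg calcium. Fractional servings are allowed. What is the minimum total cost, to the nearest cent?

$1.28

Minimising a linear cost over {protein ≥ 23, calcium ≥ 65, servings ≥ 0} — the optimum is at a vertex, using one or two foods.
banana only: max(23/1, 65/9) = 23 servings → $10.35.
kidney beans only: max(23/9, 65/41) = 2.556 servings → $1.28.
bell pepper only: max(23/1, 65/11) = 23 servings → $28.75.
banana + kidney beans with both targets exact would need a negative amount; discard.
banana + bell pepper: intersection lies outside the first quadrant.
kidney beans + bell pepper: intersection lies outside the first quadrant.
Cheapest feasible corner: $1.28.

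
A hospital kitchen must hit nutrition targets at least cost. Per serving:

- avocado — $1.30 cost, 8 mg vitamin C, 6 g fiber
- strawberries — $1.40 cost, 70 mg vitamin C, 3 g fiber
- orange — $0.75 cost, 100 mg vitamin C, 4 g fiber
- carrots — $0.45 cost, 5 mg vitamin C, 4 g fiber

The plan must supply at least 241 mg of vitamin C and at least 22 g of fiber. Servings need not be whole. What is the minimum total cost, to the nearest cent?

$3.15

For a min-cost LP with two ≥-constraints, a basic feasible solution has at most two positive variables.
avocado only: max(241/8, 22/6) = 30.12 servings → $39.16.
strawberries only: max(241/70, 22/3) = 7.333 servings → $10.27.
orange only: max(241/100, 22/4) = 5.5 servings → $4.12.
carrots only: max(241/5, 22/4) = 48.2 servings → $21.69.
avocado + strawberries with both tight: 2.063 servings and 3.207 servings → $7.17.
avocado + orange with both tight: 2.176 servings and 2.236 servings → $4.51.
avocado + carrots with both targets exact would need a negative amount; discard.
strawberries + orange: the both-tight solution has a negative serving — not a feasible corner.
strawberries + carrots with both tight: 3.223 servings and 3.083 servings → $5.90.
orange + carrots with both tight: 2.247 servings and 3.253 servings → $3.15.
The minimum over all feasible corners is $3.15.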